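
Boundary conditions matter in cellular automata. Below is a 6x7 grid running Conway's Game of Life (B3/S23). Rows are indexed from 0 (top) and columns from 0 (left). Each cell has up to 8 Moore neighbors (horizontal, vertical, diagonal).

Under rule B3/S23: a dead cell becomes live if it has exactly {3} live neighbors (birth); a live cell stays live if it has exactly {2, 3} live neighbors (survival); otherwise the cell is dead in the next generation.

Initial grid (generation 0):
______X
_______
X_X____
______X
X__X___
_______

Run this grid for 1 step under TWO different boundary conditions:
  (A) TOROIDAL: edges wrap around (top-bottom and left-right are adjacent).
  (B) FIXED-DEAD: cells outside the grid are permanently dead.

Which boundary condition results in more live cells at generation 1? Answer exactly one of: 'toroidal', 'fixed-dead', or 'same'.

Under TOROIDAL boundary, generation 1:
_______
_______
_______
XX____X
_______
_______
Population = 3

Under FIXED-DEAD boundary, generation 1:
_______
_______
_______
_X_____
_______
_______
Population = 1

Comparison: toroidal=3, fixed-dead=1 -> toroidal

Answer: toroidal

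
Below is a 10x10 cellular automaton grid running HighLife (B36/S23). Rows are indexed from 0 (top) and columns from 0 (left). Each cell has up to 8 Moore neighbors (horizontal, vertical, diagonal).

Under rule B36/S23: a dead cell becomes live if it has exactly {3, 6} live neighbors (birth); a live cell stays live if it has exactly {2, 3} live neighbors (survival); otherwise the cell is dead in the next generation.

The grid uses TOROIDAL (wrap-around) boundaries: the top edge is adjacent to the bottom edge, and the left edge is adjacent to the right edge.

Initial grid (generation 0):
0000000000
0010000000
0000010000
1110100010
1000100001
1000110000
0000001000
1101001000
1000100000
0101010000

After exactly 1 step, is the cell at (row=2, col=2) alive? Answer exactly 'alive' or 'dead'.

Answer: alive

Derivation:
Simulating step by step:
Generation 0 (given above): 23 live cells
Generation 1: 25 live cells
0010000000
0000000000
0011000000
1101110000
0000100000
1000110001
1100101000
1100010000
1001110000
0000100000

Cell (2,2) at generation 1: 1 -> alive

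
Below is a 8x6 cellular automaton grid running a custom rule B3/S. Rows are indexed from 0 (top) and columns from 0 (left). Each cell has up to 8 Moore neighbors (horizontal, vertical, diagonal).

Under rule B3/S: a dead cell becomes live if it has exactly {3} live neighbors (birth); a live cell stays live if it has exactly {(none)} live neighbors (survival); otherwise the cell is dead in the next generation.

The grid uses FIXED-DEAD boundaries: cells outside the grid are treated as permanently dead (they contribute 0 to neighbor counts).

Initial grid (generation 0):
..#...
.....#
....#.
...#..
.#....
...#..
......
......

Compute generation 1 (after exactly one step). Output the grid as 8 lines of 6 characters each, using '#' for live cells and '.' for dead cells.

Simulating step by step:
Generation 0 (given above): 6 live cells
Generation 1: 1 live cells
(generation 1 grid is the final answer)

Answer: ......
......
......
......
..#...
......
......
......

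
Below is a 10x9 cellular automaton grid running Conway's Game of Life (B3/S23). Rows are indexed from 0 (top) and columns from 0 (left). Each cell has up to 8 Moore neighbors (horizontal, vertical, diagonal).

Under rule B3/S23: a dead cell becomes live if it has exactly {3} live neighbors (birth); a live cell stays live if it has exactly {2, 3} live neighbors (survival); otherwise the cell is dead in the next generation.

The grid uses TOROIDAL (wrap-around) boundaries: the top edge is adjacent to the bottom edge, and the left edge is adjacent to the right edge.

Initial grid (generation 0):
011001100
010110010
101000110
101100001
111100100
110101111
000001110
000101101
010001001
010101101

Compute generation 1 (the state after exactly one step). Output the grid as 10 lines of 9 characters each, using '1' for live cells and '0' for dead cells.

Simulating step by step:
Generation 0 (given above): 43 live cells
Generation 1: 19 live cells
(generation 1 grid is the final answer)

Answer: 010000000
100110011
100010110
000000100
000001100
000100000
001000000
100000001
000000001
010000000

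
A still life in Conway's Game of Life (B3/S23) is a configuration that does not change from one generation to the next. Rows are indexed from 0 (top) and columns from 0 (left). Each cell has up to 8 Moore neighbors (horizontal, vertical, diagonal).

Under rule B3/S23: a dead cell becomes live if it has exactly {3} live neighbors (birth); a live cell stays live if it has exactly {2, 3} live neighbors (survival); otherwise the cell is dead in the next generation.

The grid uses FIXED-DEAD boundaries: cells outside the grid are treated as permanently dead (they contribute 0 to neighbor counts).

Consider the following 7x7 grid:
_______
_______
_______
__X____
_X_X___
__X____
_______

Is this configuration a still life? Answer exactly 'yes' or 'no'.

Compute generation 1 and compare to generation 0 (given above):
Generation 1:
_______
_______
_______
__X____
_X_X___
__X____
_______
The grids are IDENTICAL -> still life.

Answer: yes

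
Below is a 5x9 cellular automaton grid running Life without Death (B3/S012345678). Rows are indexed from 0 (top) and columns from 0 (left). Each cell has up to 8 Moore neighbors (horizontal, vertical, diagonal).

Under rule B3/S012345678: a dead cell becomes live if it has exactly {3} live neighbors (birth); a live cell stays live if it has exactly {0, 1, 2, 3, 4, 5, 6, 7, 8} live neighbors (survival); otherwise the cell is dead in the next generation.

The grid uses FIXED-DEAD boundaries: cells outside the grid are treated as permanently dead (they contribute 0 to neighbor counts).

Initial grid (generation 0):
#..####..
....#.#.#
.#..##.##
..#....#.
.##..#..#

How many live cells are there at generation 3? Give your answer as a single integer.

Simulating step by step:
Generation 0 (given above): 19 live cells
Generation 1: 24 live cells
#..#####.
....#.#.#
.#.###.##
..####.#.
.##..#..#
Generation 2: 26 live cells
#..#####.
..#.#.#.#
.#.###.##
..####.#.
.##..##.#
Generation 3: 28 live cells
#..#####.
.##.#.#.#
.#.###.##
..####.#.
.##..####
Population at generation 3: 28

Answer: 28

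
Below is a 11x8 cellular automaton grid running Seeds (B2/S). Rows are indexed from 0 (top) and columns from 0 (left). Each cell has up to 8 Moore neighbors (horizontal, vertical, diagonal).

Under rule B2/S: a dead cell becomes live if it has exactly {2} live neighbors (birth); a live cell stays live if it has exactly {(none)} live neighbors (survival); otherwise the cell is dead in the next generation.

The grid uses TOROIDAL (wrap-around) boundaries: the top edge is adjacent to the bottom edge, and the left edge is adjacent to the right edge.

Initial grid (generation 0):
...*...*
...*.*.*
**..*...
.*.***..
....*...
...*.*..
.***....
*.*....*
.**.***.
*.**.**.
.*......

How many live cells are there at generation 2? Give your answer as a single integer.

Simulating step by step:
Generation 0 (given above): 32 live cells
Generation 1: 7 live cells
........
.*......
.......*
........
......*.
.*......
......**
........
........
........
.....*..
Generation 2: 9 live cells
........
*.......
*.......
......**
........
*....*..
*.......
......**
........
........
........
Population at generation 2: 9

Answer: 9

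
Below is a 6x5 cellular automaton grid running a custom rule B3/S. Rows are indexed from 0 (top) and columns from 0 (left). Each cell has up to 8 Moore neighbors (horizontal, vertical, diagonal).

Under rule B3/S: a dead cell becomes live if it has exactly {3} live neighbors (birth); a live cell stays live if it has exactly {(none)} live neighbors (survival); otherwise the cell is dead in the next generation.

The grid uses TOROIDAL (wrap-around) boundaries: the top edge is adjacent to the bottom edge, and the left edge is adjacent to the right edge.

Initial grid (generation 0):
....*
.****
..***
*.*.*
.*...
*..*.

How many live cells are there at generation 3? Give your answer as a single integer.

Answer: 0

Derivation:
Simulating step by step:
Generation 0 (given above): 14 live cells
Generation 1: 4 live cells
.*...
.....
.....
.....
..**.
....*
Generation 2: 2 live cells
.....
.....
.....
.....
.....
..**.
Generation 3: 0 live cells
.....
.....
.....
.....
.....
.....
Population at generation 3: 0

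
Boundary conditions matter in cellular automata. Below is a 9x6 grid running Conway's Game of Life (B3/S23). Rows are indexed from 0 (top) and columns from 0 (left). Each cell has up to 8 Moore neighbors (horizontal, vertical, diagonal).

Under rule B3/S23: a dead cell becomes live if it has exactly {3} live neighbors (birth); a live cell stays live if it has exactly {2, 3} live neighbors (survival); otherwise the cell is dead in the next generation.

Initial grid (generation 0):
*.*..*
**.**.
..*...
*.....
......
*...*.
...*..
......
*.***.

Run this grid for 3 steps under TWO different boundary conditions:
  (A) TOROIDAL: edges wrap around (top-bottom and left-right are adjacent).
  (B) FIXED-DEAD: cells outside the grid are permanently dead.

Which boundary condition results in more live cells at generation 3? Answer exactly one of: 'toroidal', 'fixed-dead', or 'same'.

Answer: toroidal

Derivation:
Under TOROIDAL boundary, generation 3:
......
....*.
......
..***.
.....*
......
......
.**.**
....**
Population = 11

Under FIXED-DEAD boundary, generation 3:
.*....
*...*.
.***..
..**..
......
......
......
......
......
Population = 8

Comparison: toroidal=11, fixed-dead=8 -> toroidal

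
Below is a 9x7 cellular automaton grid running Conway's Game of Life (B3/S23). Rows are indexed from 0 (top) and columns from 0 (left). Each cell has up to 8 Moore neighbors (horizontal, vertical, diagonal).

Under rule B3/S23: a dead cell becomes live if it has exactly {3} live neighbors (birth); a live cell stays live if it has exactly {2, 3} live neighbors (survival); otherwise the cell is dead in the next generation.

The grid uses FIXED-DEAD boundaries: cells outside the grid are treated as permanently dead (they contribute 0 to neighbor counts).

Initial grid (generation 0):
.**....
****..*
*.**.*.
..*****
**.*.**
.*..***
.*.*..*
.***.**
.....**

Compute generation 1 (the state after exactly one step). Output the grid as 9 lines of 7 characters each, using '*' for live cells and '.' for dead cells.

Simulating step by step:
Generation 0 (given above): 35 live cells
Generation 1: 19 live cells
(generation 1 grid is the final answer)

Answer: *..*...
*...*..
*......
*......
**.....
.*.*...
**.*...
.*.*...
..*.***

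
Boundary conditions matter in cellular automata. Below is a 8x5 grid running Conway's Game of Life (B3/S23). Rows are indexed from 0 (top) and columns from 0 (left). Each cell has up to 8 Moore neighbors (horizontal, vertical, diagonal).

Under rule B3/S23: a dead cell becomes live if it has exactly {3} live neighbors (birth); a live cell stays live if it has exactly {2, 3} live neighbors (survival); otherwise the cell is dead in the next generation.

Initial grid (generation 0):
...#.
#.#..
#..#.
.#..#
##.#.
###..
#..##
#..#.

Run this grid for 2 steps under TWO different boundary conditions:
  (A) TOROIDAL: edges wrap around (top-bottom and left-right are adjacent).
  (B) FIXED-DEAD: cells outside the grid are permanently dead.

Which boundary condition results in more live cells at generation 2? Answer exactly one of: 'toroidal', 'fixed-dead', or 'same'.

Answer: fixed-dead

Derivation:
Under TOROIDAL boundary, generation 2:
#....
#....
#....
.#.#.
..#..
.....
..###
.....
Population = 9

Under FIXED-DEAD boundary, generation 2:
..#..
.#.#.
#....
.#..#
..##.
....#
.....
...##
Population = 11

Comparison: toroidal=9, fixed-dead=11 -> fixed-dead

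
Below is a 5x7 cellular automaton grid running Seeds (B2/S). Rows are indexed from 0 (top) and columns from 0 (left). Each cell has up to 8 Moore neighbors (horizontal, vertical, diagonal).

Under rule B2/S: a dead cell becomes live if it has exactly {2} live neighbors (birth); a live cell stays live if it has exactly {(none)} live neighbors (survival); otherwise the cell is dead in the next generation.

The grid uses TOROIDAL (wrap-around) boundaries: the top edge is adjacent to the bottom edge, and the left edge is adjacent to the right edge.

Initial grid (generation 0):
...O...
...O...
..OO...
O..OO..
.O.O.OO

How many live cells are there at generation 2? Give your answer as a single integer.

Answer: 4

Derivation:
Simulating step by step:
Generation 0 (given above): 11 live cells
Generation 1: 4 live cells
O....OO
.......
.O.....
.......
.......
Generation 2: 4 live cells
.......
.O...O.
.......
.......
O....O.
Population at generation 2: 4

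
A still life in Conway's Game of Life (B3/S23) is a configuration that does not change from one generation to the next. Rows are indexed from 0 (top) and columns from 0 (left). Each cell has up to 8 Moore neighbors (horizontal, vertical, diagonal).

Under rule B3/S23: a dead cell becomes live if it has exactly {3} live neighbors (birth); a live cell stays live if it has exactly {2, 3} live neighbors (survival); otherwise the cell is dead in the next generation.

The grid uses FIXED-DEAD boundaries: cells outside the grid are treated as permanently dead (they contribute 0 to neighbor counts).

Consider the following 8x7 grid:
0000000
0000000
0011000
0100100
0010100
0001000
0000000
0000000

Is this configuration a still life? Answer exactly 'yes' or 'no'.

Answer: yes

Derivation:
Compute generation 1 and compare to generation 0 (given above):
Generation 1:
0000000
0000000
0011000
0100100
0010100
0001000
0000000
0000000
The grids are IDENTICAL -> still life.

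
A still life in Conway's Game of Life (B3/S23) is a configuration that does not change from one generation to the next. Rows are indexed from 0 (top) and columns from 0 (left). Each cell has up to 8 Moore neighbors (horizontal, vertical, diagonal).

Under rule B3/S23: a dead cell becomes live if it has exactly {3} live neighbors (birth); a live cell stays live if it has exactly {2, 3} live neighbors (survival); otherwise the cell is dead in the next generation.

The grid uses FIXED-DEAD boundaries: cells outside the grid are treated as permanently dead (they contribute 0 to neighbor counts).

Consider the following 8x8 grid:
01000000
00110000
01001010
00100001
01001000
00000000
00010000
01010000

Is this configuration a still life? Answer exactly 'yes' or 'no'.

Answer: no

Derivation:
Compute generation 1 and compare to generation 0 (given above):
Generation 1:
00100000
01110000
01000000
01110100
00000000
00000000
00100000
00100000
Cell (0,1) differs: gen0=1 vs gen1=0 -> NOT a still life.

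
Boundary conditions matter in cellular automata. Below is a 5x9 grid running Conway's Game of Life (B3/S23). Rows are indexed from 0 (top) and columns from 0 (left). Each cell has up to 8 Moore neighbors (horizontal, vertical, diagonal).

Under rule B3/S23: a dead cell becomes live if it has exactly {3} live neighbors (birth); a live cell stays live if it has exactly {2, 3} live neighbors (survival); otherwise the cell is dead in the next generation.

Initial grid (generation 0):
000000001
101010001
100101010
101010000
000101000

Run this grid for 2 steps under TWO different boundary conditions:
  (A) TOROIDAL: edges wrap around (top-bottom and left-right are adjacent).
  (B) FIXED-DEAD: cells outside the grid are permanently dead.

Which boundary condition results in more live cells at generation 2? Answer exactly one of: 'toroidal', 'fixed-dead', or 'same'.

Answer: same

Derivation:
Under TOROIDAL boundary, generation 2:
110001001
000001000
000001010
111001100
010000011
Population = 15

Under FIXED-DEAD boundary, generation 2:
000000000
011110000
100001010
011001100
001111000
Population = 15

Comparison: toroidal=15, fixed-dead=15 -> same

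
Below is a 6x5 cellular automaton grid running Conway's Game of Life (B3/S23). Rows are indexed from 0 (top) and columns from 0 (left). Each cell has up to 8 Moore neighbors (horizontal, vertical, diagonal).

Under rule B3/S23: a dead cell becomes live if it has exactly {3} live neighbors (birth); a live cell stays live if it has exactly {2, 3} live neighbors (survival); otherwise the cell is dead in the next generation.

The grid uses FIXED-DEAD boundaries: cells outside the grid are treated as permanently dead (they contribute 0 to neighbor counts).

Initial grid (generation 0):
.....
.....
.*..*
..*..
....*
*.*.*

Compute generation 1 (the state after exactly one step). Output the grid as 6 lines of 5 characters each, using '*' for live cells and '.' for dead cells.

Answer: .....
.....
.....
...*.
.*...
...*.

Derivation:
Simulating step by step:
Generation 0 (given above): 7 live cells
Generation 1: 3 live cells
(generation 1 grid is the final answer)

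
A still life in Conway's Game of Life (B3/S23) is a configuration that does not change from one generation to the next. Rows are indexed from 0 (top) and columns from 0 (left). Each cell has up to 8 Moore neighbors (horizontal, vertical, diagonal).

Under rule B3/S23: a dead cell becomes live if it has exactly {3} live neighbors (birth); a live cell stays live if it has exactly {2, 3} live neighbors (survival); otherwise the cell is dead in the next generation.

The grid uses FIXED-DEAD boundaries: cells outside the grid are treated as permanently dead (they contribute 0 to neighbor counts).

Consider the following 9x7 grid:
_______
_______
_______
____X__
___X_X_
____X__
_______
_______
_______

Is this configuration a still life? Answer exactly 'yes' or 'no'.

Answer: yes

Derivation:
Compute generation 1 and compare to generation 0 (given above):
Generation 1:
_______
_______
_______
____X__
___X_X_
____X__
_______
_______
_______
The grids are IDENTICAL -> still life.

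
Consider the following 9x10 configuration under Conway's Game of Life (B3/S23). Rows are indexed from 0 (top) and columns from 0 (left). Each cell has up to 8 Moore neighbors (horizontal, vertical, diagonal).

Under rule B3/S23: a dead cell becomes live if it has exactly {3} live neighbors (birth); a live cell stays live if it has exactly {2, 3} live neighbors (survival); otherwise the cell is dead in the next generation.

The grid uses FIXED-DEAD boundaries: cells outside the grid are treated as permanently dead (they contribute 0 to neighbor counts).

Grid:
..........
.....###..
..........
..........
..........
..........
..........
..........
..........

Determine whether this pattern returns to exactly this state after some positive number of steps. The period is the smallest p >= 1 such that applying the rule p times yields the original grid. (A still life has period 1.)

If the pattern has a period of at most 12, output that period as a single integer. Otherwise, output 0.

Simulating and comparing each generation to the original:
Gen 0 (original, given above): 3 live cells
Gen 1: 3 live cells, differs from original
Gen 2: 3 live cells, MATCHES original -> period = 2

Answer: 2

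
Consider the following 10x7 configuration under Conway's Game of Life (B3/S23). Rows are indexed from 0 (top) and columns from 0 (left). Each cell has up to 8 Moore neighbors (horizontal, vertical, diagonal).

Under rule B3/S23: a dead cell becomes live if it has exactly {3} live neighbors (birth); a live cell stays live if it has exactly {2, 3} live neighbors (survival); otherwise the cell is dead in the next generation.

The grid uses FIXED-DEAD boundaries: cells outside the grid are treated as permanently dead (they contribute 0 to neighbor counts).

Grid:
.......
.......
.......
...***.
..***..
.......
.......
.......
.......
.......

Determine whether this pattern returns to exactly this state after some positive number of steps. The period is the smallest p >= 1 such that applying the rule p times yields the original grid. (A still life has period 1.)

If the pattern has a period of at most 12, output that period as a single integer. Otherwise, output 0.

Answer: 2

Derivation:
Simulating and comparing each generation to the original:
Gen 0 (original, given above): 6 live cells
Gen 1: 6 live cells, differs from original
Gen 2: 6 live cells, MATCHES original -> period = 2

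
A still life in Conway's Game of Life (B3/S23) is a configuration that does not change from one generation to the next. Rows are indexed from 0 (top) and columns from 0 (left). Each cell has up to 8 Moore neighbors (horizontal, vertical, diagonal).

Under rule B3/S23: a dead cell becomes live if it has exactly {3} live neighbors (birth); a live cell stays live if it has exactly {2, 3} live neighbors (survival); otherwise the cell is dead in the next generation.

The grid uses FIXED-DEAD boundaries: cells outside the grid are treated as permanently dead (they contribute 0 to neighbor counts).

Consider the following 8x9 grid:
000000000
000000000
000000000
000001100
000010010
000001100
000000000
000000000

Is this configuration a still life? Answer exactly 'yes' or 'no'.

Answer: yes

Derivation:
Compute generation 1 and compare to generation 0 (given above):
Generation 1:
000000000
000000000
000000000
000001100
000010010
000001100
000000000
000000000
The grids are IDENTICAL -> still life.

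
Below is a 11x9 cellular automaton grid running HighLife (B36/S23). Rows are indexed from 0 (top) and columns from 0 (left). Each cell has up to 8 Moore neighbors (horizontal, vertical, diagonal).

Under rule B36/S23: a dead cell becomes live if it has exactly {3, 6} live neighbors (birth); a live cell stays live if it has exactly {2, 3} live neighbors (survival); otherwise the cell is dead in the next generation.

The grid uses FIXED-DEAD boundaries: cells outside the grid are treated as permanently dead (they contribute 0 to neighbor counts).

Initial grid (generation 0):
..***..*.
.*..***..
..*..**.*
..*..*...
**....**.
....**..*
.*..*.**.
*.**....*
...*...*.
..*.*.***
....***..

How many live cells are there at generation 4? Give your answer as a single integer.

Simulating step by step:
Generation 0 (given above): 39 live cells
Generation 1: 39 live cells
..***.*..
.*.......
.***...*.
..*..*...
.*..*.**.
**..*...*
.**.*.***
.****.*.*
.*..*.*..
....*...*
...**.*..
Generation 2: 38 live cells
..**.....
.**.*....
.*.*.....
....**.*.
*****.**.
*...*..**
...**.*.*
*...*****
.*..*....
....*..*.
...***...
Generation 3: 27 live cells
.***.....
.*..*....
.*.*.*...
*....*.*.
***......
*..*....*
...*.*...
......*.*
...**...*
.........
...***...
Generation 4: 28 live cells
.***.....
***.*....
***..**..
*...*.*..
*.*......
*..**....
....*..*.
...*.*.*.
.......*.
.....*...
....*....
Population at generation 4: 28

Answer: 28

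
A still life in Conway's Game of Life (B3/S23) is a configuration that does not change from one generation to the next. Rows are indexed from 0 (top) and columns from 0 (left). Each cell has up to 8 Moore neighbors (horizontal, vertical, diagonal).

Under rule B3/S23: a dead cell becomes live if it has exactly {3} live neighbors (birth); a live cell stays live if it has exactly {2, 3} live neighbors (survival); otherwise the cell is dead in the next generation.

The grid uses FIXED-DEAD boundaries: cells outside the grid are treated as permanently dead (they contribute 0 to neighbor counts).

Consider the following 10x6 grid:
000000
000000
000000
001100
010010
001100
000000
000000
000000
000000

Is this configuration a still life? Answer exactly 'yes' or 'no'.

Compute generation 1 and compare to generation 0 (given above):
Generation 1:
000000
000000
000000
001100
010010
001100
000000
000000
000000
000000
The grids are IDENTICAL -> still life.

Answer: yes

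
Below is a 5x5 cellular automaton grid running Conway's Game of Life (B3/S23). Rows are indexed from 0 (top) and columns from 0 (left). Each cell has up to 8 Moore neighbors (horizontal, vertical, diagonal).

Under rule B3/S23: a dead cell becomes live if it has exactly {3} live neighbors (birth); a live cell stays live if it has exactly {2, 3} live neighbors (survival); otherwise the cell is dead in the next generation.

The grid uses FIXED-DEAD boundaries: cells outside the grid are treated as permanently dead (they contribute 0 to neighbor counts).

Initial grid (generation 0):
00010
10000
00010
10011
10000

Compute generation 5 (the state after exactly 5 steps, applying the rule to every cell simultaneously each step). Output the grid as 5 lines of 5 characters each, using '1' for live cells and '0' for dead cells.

Answer: 00000
00000
00011
00011
00000

Derivation:
Simulating step by step:
Generation 0 (given above): 7 live cells
Generation 1: 4 live cells
00000
00000
00011
00011
00000
Generation 2: 4 live cells
00000
00000
00011
00011
00000
Generation 3: 4 live cells
00000
00000
00011
00011
00000
Generation 4: 4 live cells
00000
00000
00011
00011
00000
Generation 5: 4 live cells
(generation 5 grid is the final answer)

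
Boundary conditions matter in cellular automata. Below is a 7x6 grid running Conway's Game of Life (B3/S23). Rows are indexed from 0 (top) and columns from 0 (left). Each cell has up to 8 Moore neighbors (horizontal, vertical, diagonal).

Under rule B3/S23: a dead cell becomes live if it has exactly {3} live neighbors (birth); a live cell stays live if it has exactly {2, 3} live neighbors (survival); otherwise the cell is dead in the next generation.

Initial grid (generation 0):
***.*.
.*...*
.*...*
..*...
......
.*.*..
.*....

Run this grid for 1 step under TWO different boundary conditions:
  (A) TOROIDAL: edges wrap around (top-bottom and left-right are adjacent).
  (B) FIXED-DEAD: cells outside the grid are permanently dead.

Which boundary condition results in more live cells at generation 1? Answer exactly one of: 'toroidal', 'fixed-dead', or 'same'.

Under TOROIDAL boundary, generation 1:
..*..*
....**
.**...
......
..*...
..*...
...*..
Population = 9

Under FIXED-DEAD boundary, generation 1:
***...
....**
.**...
......
..*...
..*...
..*...
Population = 10

Comparison: toroidal=9, fixed-dead=10 -> fixed-dead

Answer: fixed-dead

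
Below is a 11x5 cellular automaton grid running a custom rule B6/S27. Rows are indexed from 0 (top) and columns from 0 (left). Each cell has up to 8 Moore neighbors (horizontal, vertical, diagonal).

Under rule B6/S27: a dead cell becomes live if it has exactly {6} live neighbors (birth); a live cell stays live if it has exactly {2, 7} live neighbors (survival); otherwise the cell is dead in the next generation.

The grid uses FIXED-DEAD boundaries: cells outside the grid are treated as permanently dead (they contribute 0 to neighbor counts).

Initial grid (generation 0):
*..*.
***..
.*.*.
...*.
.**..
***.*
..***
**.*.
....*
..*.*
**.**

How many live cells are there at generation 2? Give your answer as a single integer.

Answer: 1

Derivation:
Simulating step by step:
Generation 0 (given above): 27 live cells
Generation 1: 12 live cells
*....
.....
...*.
...*.
.....
*..**
.*...
.*...
....*
..*..
.*..*
Generation 2: 1 live cells
.....
.....
.....
.....
.....
.....
.*...
.....
.....
.....
.....
Population at generation 2: 1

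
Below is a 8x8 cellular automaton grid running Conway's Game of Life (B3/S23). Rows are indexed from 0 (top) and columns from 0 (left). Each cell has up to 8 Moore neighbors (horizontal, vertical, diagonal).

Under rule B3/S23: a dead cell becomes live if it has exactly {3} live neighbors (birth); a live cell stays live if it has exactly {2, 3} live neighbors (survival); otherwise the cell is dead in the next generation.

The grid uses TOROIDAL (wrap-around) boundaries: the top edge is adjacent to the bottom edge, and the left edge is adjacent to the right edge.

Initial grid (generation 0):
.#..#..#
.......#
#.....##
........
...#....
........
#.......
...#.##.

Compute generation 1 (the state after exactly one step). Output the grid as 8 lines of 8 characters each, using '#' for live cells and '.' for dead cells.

Answer: #...##.#
........
#.....##
.......#
........
........
........
#...####

Derivation:
Simulating step by step:
Generation 0 (given above): 12 live cells
Generation 1: 13 live cells
(generation 1 grid is the final answer)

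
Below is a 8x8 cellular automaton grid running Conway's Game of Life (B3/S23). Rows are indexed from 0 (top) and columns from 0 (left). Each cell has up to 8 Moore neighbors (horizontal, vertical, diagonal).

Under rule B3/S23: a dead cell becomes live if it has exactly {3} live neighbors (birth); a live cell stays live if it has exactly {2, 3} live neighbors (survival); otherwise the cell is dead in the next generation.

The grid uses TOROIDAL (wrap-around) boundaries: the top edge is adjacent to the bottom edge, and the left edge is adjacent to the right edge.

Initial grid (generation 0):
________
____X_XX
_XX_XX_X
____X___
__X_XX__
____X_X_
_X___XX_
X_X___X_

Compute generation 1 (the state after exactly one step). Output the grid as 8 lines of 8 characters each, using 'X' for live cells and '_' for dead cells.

Answer: _____XX_
X__XX_XX
X___X__X
_XX___X_
____X___
___XX_X_
_X____X_
_X___XXX

Derivation:
Simulating step by step:
Generation 0 (given above): 20 live cells
Generation 1: 23 live cells
(generation 1 grid is the final answer)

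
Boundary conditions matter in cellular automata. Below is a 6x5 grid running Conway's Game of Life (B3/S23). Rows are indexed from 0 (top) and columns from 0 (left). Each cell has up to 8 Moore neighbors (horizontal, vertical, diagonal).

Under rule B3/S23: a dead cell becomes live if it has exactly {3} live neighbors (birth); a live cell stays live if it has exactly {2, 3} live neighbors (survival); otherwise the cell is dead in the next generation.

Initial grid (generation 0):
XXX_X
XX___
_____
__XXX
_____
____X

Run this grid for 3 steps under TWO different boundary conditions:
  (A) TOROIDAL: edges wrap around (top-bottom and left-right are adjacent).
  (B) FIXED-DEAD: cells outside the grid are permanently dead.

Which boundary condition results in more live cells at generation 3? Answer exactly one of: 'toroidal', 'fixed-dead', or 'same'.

Under TOROIDAL boundary, generation 3:
_____
XX___
XX___
__X_X
XX___
XX___
Population = 10

Under FIXED-DEAD boundary, generation 3:
_____
_____
__XXX
__XXX
_____
_____
Population = 6

Comparison: toroidal=10, fixed-dead=6 -> toroidal

Answer: toroidal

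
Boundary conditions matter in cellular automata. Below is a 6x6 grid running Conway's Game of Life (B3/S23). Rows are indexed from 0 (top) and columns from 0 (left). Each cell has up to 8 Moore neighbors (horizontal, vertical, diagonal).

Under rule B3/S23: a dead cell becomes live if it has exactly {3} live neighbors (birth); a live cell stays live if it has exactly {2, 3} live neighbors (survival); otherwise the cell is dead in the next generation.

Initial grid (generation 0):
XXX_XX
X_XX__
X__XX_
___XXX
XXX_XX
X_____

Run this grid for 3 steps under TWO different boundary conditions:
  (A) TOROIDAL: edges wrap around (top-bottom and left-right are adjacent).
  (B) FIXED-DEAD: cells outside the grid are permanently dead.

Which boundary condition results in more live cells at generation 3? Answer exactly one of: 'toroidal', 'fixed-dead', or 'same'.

Under TOROIDAL boundary, generation 3:
_X____
______
_X____
______
___X__
__X___
Population = 4

Under FIXED-DEAD boundary, generation 3:
______
X_____
X_____
X_____
X_____
______
Population = 4

Comparison: toroidal=4, fixed-dead=4 -> same

Answer: same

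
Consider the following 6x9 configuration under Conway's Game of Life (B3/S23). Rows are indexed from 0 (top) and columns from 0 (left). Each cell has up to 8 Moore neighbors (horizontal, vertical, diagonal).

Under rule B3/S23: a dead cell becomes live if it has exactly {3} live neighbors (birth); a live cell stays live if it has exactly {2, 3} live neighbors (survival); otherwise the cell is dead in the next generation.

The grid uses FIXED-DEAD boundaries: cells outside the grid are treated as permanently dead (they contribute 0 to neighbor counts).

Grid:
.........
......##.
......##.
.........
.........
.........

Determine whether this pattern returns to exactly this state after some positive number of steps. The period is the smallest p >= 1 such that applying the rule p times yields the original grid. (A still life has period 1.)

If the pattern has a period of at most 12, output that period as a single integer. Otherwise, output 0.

Answer: 1

Derivation:
Simulating and comparing each generation to the original:
Gen 0 (original, given above): 4 live cells
Gen 1: 4 live cells, MATCHES original -> period = 1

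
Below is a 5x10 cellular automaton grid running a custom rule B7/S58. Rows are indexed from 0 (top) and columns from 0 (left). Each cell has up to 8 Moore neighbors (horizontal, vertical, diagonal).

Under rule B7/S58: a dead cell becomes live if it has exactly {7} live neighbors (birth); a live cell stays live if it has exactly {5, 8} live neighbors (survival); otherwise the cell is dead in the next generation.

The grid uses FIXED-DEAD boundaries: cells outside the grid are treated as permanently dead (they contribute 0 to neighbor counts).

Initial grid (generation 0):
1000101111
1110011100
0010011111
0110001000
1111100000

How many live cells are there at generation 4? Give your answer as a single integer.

Simulating step by step:
Generation 0 (given above): 26 live cells
Generation 1: 5 live cells
0000000000
0000010010
0000000100
0110000000
0000000000
Generation 2: 0 live cells
0000000000
0000000000
0000000000
0000000000
0000000000
Generation 3: 0 live cells
0000000000
0000000000
0000000000
0000000000
0000000000
Generation 4: 0 live cells
0000000000
0000000000
0000000000
0000000000
0000000000
Population at generation 4: 0

Answer: 0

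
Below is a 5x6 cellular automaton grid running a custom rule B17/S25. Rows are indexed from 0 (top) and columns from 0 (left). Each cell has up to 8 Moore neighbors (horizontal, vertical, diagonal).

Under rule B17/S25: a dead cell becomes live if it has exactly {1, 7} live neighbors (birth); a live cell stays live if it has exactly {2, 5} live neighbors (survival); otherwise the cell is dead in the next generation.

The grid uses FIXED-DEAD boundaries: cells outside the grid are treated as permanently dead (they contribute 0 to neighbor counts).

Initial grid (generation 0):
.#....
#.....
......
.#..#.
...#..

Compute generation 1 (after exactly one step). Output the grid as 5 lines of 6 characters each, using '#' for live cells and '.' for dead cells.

Simulating step by step:
Generation 0 (given above): 5 live cells
Generation 1: 11 live cells
(generation 1 grid is the final answer)

Answer: ..#...
..#...
..####
#....#
##...#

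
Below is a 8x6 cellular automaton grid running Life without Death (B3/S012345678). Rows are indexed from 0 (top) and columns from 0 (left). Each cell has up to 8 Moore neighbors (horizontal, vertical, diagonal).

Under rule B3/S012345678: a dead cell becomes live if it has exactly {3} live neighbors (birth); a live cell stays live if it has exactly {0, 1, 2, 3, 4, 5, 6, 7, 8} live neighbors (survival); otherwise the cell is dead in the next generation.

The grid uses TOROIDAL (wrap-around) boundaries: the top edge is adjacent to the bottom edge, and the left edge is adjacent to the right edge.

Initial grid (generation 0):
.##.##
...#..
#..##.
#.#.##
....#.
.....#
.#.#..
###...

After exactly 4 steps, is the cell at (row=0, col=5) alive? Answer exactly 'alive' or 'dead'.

Simulating step by step:
Generation 0 (given above): 19 live cells
Generation 1: 29 live cells
.##.##
##.#..
#####.
###.##
#..##.
....##
.#.#..
###.##
Generation 2: 32 live cells
.##.##
##.#..
#####.
###.##
#.###.
#.#.##
.#.#..
###.##
Generation 3: 32 live cells
.##.##
##.#..
#####.
###.##
#.###.
#.#.##
.#.#..
###.##
Generation 4: 32 live cells
.##.##
##.#..
#####.
###.##
#.###.
#.#.##
.#.#..
###.##

Cell (0,5) at generation 4: 1 -> alive

Answer: alive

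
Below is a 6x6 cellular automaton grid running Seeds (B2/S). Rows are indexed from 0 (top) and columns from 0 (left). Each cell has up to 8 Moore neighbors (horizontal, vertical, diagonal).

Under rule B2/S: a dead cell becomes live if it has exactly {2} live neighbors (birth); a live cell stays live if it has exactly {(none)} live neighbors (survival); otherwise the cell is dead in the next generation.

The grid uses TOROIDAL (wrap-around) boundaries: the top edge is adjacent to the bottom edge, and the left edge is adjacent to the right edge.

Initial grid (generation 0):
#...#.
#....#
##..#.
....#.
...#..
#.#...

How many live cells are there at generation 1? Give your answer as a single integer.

Simulating step by step:
Generation 0 (given above): 11 live cells
Generation 1: 11 live cells
...#..
...#..
...#..
###...
.##.##
....#.
Population at generation 1: 11

Answer: 11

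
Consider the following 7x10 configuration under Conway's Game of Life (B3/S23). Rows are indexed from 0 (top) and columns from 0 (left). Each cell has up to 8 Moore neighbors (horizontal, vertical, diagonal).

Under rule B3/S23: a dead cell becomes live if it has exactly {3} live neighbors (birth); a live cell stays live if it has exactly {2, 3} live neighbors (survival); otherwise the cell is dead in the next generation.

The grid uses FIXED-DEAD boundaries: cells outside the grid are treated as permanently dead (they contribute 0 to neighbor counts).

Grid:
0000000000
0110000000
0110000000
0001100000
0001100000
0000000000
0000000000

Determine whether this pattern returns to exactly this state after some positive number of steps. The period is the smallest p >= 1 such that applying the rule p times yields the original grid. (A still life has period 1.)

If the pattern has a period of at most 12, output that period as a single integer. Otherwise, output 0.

Simulating and comparing each generation to the original:
Gen 0 (original, given above): 8 live cells
Gen 1: 6 live cells, differs from original
Gen 2: 8 live cells, MATCHES original -> period = 2

Answer: 2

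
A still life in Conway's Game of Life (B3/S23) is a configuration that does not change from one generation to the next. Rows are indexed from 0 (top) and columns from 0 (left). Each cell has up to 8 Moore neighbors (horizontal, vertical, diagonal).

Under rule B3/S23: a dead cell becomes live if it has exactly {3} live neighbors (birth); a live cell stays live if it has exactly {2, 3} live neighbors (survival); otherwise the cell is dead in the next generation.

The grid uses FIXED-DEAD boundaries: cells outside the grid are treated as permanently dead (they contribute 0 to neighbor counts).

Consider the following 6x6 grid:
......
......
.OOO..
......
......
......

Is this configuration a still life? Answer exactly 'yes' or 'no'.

Compute generation 1 and compare to generation 0 (given above):
Generation 1:
......
..O...
..O...
..O...
......
......
Cell (1,2) differs: gen0=0 vs gen1=1 -> NOT a still life.

Answer: no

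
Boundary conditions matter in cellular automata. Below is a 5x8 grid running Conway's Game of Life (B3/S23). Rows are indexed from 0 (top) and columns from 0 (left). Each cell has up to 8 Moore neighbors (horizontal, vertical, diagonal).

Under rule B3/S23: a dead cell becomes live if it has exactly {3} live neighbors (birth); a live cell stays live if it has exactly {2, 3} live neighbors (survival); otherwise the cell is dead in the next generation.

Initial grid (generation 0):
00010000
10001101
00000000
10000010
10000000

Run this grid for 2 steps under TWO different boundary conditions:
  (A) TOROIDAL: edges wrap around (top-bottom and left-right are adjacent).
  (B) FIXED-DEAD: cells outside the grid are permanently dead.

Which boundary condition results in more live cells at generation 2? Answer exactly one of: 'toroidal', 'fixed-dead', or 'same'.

Answer: toroidal

Derivation:
Under TOROIDAL boundary, generation 2:
10000001
10001010
00000111
10000001
00000011
Population = 12

Under FIXED-DEAD boundary, generation 2:
00000000
00001000
00000100
00000000
00000000
Population = 2

Comparison: toroidal=12, fixed-dead=2 -> toroidal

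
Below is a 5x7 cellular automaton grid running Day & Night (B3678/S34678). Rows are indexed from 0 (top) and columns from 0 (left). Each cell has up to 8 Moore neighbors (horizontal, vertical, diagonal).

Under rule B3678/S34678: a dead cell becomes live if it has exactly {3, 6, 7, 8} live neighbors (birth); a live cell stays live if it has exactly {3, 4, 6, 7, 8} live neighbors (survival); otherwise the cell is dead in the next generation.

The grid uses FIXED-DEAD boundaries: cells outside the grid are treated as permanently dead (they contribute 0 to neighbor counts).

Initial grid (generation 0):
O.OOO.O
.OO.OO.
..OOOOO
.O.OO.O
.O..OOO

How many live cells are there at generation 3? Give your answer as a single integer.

Simulating step by step:
Generation 0 (given above): 22 live cells
Generation 1: 18 live cells
..OOO..
.O.OOO.
...OOOO
....OOO
..OOOO.
Generation 2: 21 live cells
..OOOO.
...OO.O
..OOOOO
..OOOOO
...OOOO
Generation 3: 19 live cells
...OOO.
...OOOO
..OOOOO
..OOOO.
..OO..O
Population at generation 3: 19

Answer: 19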